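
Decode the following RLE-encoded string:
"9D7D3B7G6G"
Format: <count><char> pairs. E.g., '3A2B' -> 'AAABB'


Expanding each <count><char> pair:
  9D -> 'DDDDDDDDD'
  7D -> 'DDDDDDD'
  3B -> 'BBB'
  7G -> 'GGGGGGG'
  6G -> 'GGGGGG'

Decoded = DDDDDDDDDDDDDDDDBBBGGGGGGGGGGGGG


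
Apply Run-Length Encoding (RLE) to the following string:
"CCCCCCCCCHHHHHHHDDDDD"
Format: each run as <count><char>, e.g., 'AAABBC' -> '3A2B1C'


Scanning runs left to right:
  i=0: run of 'C' x 9 -> '9C'
  i=9: run of 'H' x 7 -> '7H'
  i=16: run of 'D' x 5 -> '5D'

RLE = 9C7H5D


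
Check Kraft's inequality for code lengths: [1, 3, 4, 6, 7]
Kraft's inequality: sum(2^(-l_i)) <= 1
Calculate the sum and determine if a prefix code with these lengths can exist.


Sum = 2^(-1) + 2^(-3) + 2^(-4) + 2^(-6) + 2^(-7)
    = 0.5 + 0.125 + 0.0625 + 0.015625 + 0.0078125
    = 91/128 = 0.7109375
Since 0.7109375 <= 1, Kraft's inequality IS satisfied.
A prefix code with these lengths CAN exist.

Kraft sum = 0.7109375. Satisfied.


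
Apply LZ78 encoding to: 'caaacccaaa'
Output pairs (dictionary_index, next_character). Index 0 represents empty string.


LZ78 encoding steps:
Dictionary: {0: ''}
Step 1: w='' (idx 0), next='c' -> output (0, 'c'), add 'c' as idx 1
Step 2: w='' (idx 0), next='a' -> output (0, 'a'), add 'a' as idx 2
Step 3: w='a' (idx 2), next='a' -> output (2, 'a'), add 'aa' as idx 3
Step 4: w='c' (idx 1), next='c' -> output (1, 'c'), add 'cc' as idx 4
Step 5: w='c' (idx 1), next='a' -> output (1, 'a'), add 'ca' as idx 5
Step 6: w='aa' (idx 3), end of input -> output (3, '')


Encoded: [(0, 'c'), (0, 'a'), (2, 'a'), (1, 'c'), (1, 'a'), (3, '')]


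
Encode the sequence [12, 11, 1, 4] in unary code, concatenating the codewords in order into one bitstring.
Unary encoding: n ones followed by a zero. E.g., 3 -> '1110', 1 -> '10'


Encode each number as n ones followed by a terminating 0:
  12 -> 1111111111110 (13 bits)
  11 -> 111111111110 (12 bits)
  1 -> 10 (2 bits)
  4 -> 11110 (5 bits)
Total length = 13 + 12 + 2 + 5 = 32 bits.

Unary([12, 11, 1, 4]) = 11111111111101111111111101011110 (32 bits)


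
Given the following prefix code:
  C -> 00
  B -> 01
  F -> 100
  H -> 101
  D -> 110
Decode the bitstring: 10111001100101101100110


Decoding step by step:
Bits 101 -> H
Bits 110 -> D
Bits 01 -> B
Bits 100 -> F
Bits 101 -> H
Bits 101 -> H
Bits 100 -> F
Bits 110 -> D


Decoded message: HDBFHHFD


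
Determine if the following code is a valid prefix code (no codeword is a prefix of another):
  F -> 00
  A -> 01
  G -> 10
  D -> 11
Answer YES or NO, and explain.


Checking each pair (does one codeword prefix another?):
  F='00' vs A='01': no prefix
  F='00' vs G='10': no prefix
  F='00' vs D='11': no prefix
  A='01' vs F='00': no prefix
  A='01' vs G='10': no prefix
  A='01' vs D='11': no prefix
  G='10' vs F='00': no prefix
  G='10' vs A='01': no prefix
  G='10' vs D='11': no prefix
  D='11' vs F='00': no prefix
  D='11' vs A='01': no prefix
  D='11' vs G='10': no prefix
No violation found over all pairs.

YES -- this is a valid prefix code. No codeword is a prefix of any other codeword.


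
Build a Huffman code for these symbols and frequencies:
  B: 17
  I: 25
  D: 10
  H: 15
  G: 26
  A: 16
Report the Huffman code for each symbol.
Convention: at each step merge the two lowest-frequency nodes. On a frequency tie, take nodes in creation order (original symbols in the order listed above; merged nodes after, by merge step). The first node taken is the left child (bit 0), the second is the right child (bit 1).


Huffman tree construction:
Step 1: Merge D(10) + H(15) = 25
Step 2: Merge A(16) + B(17) = 33
Step 3: Merge I(25) + (D+H)(25) = 50
Step 4: Merge G(26) + (A+B)(33) = 59
Step 5: Merge (I+(D+H))(50) + (G+(A+B))(59) = 109
Read each symbol's code off the tree from the root (left child = 0, right child = 1).

Codes:
  B: 111 (length 3)
  I: 00 (length 2)
  D: 010 (length 3)
  H: 011 (length 3)
  G: 10 (length 2)
  A: 110 (length 3)
Average code length: 276/109 = 2.5321 bits/symbol


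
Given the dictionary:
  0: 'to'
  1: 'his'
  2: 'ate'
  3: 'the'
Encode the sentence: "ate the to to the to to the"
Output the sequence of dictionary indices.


Look up each word in the dictionary:
  'ate' -> 2
  'the' -> 3
  'to' -> 0
  'to' -> 0
  'the' -> 3
  'to' -> 0
  'to' -> 0
  'the' -> 3

Encoded: [2, 3, 0, 0, 3, 0, 0, 3]


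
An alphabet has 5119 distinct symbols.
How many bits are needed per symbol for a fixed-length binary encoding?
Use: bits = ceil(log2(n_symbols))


log2(5119) = 12.3216
Bracket: 2^12 = 4096 < 5119 <= 2^13 = 8192
So ceil(log2(5119)) = 13

bits = ceil(log2(5119)) = ceil(12.3216) = 13 bits


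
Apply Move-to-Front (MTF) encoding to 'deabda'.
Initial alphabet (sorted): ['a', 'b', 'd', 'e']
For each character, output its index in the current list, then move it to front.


MTF encoding:
'd': index 2 in ['a', 'b', 'd', 'e'] -> ['d', 'a', 'b', 'e']
'e': index 3 in ['d', 'a', 'b', 'e'] -> ['e', 'd', 'a', 'b']
'a': index 2 in ['e', 'd', 'a', 'b'] -> ['a', 'e', 'd', 'b']
'b': index 3 in ['a', 'e', 'd', 'b'] -> ['b', 'a', 'e', 'd']
'd': index 3 in ['b', 'a', 'e', 'd'] -> ['d', 'b', 'a', 'e']
'a': index 2 in ['d', 'b', 'a', 'e'] -> ['a', 'd', 'b', 'e']


Output: [2, 3, 2, 3, 3, 2]


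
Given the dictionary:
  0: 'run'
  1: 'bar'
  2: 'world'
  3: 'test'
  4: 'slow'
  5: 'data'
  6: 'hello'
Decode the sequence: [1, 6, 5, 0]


Look up each index in the dictionary:
  1 -> 'bar'
  6 -> 'hello'
  5 -> 'data'
  0 -> 'run'

Decoded: "bar hello data run"


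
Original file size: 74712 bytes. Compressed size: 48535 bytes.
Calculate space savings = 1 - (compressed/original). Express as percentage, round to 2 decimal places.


ratio = compressed/original = 48535/74712 = 0.649628
savings = 1 - ratio = 1 - 0.649628 = 0.350372
as a percentage: 0.350372 * 100 = 35.04%

Space savings = 1 - 48535/74712 = 35.04%


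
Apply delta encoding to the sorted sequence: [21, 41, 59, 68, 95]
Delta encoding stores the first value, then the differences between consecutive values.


First value: 21
Deltas:
  41 - 21 = 20
  59 - 41 = 18
  68 - 59 = 9
  95 - 68 = 27


Delta encoded: [21, 20, 18, 9, 27]


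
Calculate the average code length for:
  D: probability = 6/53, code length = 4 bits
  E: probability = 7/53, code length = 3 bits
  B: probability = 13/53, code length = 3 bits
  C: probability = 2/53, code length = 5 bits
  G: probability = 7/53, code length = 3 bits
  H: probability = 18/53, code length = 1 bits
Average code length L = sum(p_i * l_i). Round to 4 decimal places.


Weighted contributions p_i * l_i:
  D: (6/53) * 4 = 24/53
  E: (7/53) * 3 = 21/53
  B: (13/53) * 3 = 39/53
  C: (2/53) * 5 = 10/53
  G: (7/53) * 3 = 21/53
  H: (18/53) * 1 = 18/53
Sum = (24 + 21 + 39 + 10 + 21 + 18)/53 = 133/53

L = 133/53 = 2.5094 bits/symbol


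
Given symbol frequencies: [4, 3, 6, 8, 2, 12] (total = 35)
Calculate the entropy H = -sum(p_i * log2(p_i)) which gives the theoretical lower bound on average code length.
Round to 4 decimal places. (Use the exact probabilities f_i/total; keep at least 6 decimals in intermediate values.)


Per-symbol terms -p_i * log2(p_i) with p_i = f_i/35:
  p = 4/35 = 0.114286: log2(p) = -3.129283, -p*log2(p) = 0.357632
  p = 3/35 = 0.085714: log2(p) = -3.544321, -p*log2(p) = 0.303799
  p = 6/35 = 0.171429: log2(p) = -2.544321, -p*log2(p) = 0.436169
  p = 8/35 = 0.228571: log2(p) = -2.129283, -p*log2(p) = 0.486693
  p = 2/35 = 0.057143: log2(p) = -4.129283, -p*log2(p) = 0.235959
  p = 12/35 = 0.342857: log2(p) = -1.544321, -p*log2(p) = 0.529481
H = 0.357632 + 0.303799 + 0.436169 + 0.486693 + 0.235959 + 0.529481 = 2.349733

H = 2.3497 bits/symbol


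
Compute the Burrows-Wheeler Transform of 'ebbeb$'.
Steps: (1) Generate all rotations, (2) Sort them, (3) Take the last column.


Rotations (sorted):
  0: $ebbeb -> last char: b
  1: b$ebbe -> last char: e
  2: bbeb$e -> last char: e
  3: beb$eb -> last char: b
  4: eb$ebb -> last char: b
  5: ebbeb$ -> last char: $


BWT = beebb$


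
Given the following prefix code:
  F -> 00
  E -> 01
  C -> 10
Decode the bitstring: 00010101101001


Decoding step by step:
Bits 00 -> F
Bits 01 -> E
Bits 01 -> E
Bits 01 -> E
Bits 10 -> C
Bits 10 -> C
Bits 01 -> E


Decoded message: FEEECCE


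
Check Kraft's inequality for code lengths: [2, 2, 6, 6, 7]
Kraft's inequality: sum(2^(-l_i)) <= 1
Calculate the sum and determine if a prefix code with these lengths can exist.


Sum = 2^(-2) + 2^(-2) + 2^(-6) + 2^(-6) + 2^(-7)
    = 0.25 + 0.25 + 0.015625 + 0.015625 + 0.0078125
    = 69/128 = 0.5390625
Since 0.5390625 <= 1, Kraft's inequality IS satisfied.
A prefix code with these lengths CAN exist.

Kraft sum = 0.5390625. Satisfied.


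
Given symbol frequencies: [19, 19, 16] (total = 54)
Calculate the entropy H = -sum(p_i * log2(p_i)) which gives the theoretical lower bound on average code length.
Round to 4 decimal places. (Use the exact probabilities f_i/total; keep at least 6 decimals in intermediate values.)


Per-symbol terms -p_i * log2(p_i) with p_i = f_i/54:
  p = 19/54 = 0.351852: log2(p) = -1.506960, -p*log2(p) = 0.530227
  p = 19/54 = 0.351852: log2(p) = -1.506960, -p*log2(p) = 0.530227
  p = 16/54 = 0.296296: log2(p) = -1.754888, -p*log2(p) = 0.519967
H = 0.530227 + 0.530227 + 0.519967 = 1.580421

H = 1.5804 bits/symbol


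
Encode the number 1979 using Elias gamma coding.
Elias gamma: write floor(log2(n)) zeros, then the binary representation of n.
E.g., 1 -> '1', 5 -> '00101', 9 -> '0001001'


num_bits = floor(log2(1979)) + 1 = 11
leading_zeros = num_bits - 1 = 10
binary(1979) = 11110111011

Elias gamma(1979) = '0000000000' + '11110111011' = 000000000011110111011 (21 bits)


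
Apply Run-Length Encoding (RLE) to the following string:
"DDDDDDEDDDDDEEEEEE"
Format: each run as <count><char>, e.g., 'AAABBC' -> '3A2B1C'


Scanning runs left to right:
  i=0: run of 'D' x 6 -> '6D'
  i=6: run of 'E' x 1 -> '1E'
  i=7: run of 'D' x 5 -> '5D'
  i=12: run of 'E' x 6 -> '6E'

RLE = 6D1E5D6E


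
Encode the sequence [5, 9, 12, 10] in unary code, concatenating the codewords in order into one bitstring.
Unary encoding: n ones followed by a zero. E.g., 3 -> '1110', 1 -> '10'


Encode each number as n ones followed by a terminating 0:
  5 -> 111110 (6 bits)
  9 -> 1111111110 (10 bits)
  12 -> 1111111111110 (13 bits)
  10 -> 11111111110 (11 bits)
Total length = 6 + 10 + 13 + 11 = 40 bits.

Unary([5, 9, 12, 10]) = 1111101111111110111111111111011111111110 (40 bits)


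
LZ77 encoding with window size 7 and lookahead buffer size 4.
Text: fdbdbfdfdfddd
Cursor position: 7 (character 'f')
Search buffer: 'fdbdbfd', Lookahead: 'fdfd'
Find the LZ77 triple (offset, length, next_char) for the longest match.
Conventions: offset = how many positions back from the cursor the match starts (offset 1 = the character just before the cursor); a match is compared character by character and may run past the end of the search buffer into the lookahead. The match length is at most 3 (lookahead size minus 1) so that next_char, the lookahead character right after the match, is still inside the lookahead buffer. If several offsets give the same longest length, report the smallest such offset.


Try each offset into the search buffer:
  offset=1 (pos 6, char 'd'): match length 0
  offset=2 (pos 5, char 'f'): match length 3
  offset=3 (pos 4, char 'b'): match length 0
  offset=4 (pos 3, char 'd'): match length 0
  offset=5 (pos 2, char 'b'): match length 0
  offset=6 (pos 1, char 'd'): match length 0
  offset=7 (pos 0, char 'f'): match length 2
Longest match has length 3 at offset 2.
next_char = character at position 7 + 3 = 10 -> 'd'

Best match: offset=2, length=3 (matching 'fdf' starting at position 5)
LZ77 triple: (2, 3, 'd')


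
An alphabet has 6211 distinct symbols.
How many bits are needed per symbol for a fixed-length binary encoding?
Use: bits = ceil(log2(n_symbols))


log2(6211) = 12.6006
Bracket: 2^12 = 4096 < 6211 <= 2^13 = 8192
So ceil(log2(6211)) = 13

bits = ceil(log2(6211)) = ceil(12.6006) = 13 bits


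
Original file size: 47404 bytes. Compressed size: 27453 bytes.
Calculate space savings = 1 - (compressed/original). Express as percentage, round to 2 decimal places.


ratio = compressed/original = 27453/47404 = 0.579128
savings = 1 - ratio = 1 - 0.579128 = 0.420872
as a percentage: 0.420872 * 100 = 42.09%

Space savings = 1 - 27453/47404 = 42.09%


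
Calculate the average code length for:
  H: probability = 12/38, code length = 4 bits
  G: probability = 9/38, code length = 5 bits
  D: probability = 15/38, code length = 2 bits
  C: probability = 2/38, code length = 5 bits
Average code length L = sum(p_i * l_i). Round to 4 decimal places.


Weighted contributions p_i * l_i:
  H: (12/38) * 4 = 48/38
  G: (9/38) * 5 = 45/38
  D: (15/38) * 2 = 30/38
  C: (2/38) * 5 = 10/38
Sum = (48 + 45 + 30 + 10)/38 = 133/38

L = 133/38 = 3.5000 bits/symbol


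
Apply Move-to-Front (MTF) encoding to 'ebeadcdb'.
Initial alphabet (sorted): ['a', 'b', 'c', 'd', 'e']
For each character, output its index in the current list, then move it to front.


MTF encoding:
'e': index 4 in ['a', 'b', 'c', 'd', 'e'] -> ['e', 'a', 'b', 'c', 'd']
'b': index 2 in ['e', 'a', 'b', 'c', 'd'] -> ['b', 'e', 'a', 'c', 'd']
'e': index 1 in ['b', 'e', 'a', 'c', 'd'] -> ['e', 'b', 'a', 'c', 'd']
'a': index 2 in ['e', 'b', 'a', 'c', 'd'] -> ['a', 'e', 'b', 'c', 'd']
'd': index 4 in ['a', 'e', 'b', 'c', 'd'] -> ['d', 'a', 'e', 'b', 'c']
'c': index 4 in ['d', 'a', 'e', 'b', 'c'] -> ['c', 'd', 'a', 'e', 'b']
'd': index 1 in ['c', 'd', 'a', 'e', 'b'] -> ['d', 'c', 'a', 'e', 'b']
'b': index 4 in ['d', 'c', 'a', 'e', 'b'] -> ['b', 'd', 'c', 'a', 'e']


Output: [4, 2, 1, 2, 4, 4, 1, 4]


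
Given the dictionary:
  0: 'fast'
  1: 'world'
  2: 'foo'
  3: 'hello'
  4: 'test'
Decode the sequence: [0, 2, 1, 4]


Look up each index in the dictionary:
  0 -> 'fast'
  2 -> 'foo'
  1 -> 'world'
  4 -> 'test'

Decoded: "fast foo world test"


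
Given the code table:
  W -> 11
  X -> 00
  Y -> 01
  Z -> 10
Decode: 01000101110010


Decoding:
01 -> Y
00 -> X
01 -> Y
01 -> Y
11 -> W
00 -> X
10 -> Z


Result: YXYYWXZ


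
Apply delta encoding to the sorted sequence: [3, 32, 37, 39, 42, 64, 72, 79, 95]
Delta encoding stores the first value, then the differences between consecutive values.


First value: 3
Deltas:
  32 - 3 = 29
  37 - 32 = 5
  39 - 37 = 2
  42 - 39 = 3
  64 - 42 = 22
  72 - 64 = 8
  79 - 72 = 7
  95 - 79 = 16


Delta encoded: [3, 29, 5, 2, 3, 22, 8, 7, 16]


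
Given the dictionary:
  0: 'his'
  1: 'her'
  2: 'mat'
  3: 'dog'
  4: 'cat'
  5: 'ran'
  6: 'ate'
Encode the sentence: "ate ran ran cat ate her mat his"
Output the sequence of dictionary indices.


Look up each word in the dictionary:
  'ate' -> 6
  'ran' -> 5
  'ran' -> 5
  'cat' -> 4
  'ate' -> 6
  'her' -> 1
  'mat' -> 2
  'his' -> 0

Encoded: [6, 5, 5, 4, 6, 1, 2, 0]


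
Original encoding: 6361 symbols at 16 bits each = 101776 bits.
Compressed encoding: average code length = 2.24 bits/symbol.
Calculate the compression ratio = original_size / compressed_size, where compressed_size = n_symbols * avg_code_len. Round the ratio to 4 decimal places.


original_size = n_symbols * orig_bits = 6361 * 16 = 101776 bits
compressed_size = n_symbols * avg_code_len = 6361 * 2.24 = 14248.64 bits
ratio = original_size / compressed_size = 101776 / 14248.64 = 7.1429

Compression ratio = 7.1429


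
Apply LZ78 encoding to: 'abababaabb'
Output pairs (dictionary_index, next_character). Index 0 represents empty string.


LZ78 encoding steps:
Dictionary: {0: ''}
Step 1: w='' (idx 0), next='a' -> output (0, 'a'), add 'a' as idx 1
Step 2: w='' (idx 0), next='b' -> output (0, 'b'), add 'b' as idx 2
Step 3: w='a' (idx 1), next='b' -> output (1, 'b'), add 'ab' as idx 3
Step 4: w='ab' (idx 3), next='a' -> output (3, 'a'), add 'aba' as idx 4
Step 5: w='ab' (idx 3), next='b' -> output (3, 'b'), add 'abb' as idx 5


Encoded: [(0, 'a'), (0, 'b'), (1, 'b'), (3, 'a'), (3, 'b')]


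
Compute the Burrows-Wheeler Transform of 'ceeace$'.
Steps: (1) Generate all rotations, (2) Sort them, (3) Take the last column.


Rotations (sorted):
  0: $ceeace -> last char: e
  1: ace$cee -> last char: e
  2: ce$ceea -> last char: a
  3: ceeace$ -> last char: $
  4: e$ceeac -> last char: c
  5: eace$ce -> last char: e
  6: eeace$c -> last char: c


BWT = eea$cec


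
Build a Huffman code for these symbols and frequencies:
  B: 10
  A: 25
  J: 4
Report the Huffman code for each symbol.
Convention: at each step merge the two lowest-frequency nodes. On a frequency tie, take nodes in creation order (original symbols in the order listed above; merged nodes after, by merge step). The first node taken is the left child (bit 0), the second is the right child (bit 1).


Huffman tree construction:
Step 1: Merge J(4) + B(10) = 14
Step 2: Merge (J+B)(14) + A(25) = 39
Read each symbol's code off the tree from the root (left child = 0, right child = 1).

Codes:
  B: 01 (length 2)
  A: 1 (length 1)
  J: 00 (length 2)
Average code length: 53/39 = 1.3590 bits/symbol


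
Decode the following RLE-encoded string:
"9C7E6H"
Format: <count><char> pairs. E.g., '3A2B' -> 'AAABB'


Expanding each <count><char> pair:
  9C -> 'CCCCCCCCC'
  7E -> 'EEEEEEE'
  6H -> 'HHHHHH'

Decoded = CCCCCCCCCEEEEEEEHHHHHH


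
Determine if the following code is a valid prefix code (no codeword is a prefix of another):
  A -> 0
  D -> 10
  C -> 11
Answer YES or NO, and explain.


Checking each pair (does one codeword prefix another?):
  A='0' vs D='10': no prefix
  A='0' vs C='11': no prefix
  D='10' vs A='0': no prefix
  D='10' vs C='11': no prefix
  C='11' vs A='0': no prefix
  C='11' vs D='10': no prefix
No violation found over all pairs.

YES -- this is a valid prefix code. No codeword is a prefix of any other codeword.


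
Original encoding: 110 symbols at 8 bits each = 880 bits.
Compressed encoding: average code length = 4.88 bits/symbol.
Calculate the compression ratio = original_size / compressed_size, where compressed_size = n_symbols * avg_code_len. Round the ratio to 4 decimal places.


original_size = n_symbols * orig_bits = 110 * 8 = 880 bits
compressed_size = n_symbols * avg_code_len = 110 * 4.88 = 536.8 bits
ratio = original_size / compressed_size = 880 / 536.8 = 1.6393

Compression ratio = 1.6393


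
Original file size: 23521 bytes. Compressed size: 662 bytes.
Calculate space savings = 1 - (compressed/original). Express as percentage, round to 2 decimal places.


ratio = compressed/original = 662/23521 = 0.028145
savings = 1 - ratio = 1 - 0.028145 = 0.971855
as a percentage: 0.971855 * 100 = 97.19%

Space savings = 1 - 662/23521 = 97.19%


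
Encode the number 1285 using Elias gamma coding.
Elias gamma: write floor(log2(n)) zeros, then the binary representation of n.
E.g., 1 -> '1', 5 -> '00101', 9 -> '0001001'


num_bits = floor(log2(1285)) + 1 = 11
leading_zeros = num_bits - 1 = 10
binary(1285) = 10100000101

Elias gamma(1285) = '0000000000' + '10100000101' = 000000000010100000101 (21 bits)


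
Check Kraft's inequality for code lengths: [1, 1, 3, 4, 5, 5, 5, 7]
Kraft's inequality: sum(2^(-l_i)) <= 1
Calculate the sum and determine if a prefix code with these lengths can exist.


Sum = 2^(-1) + 2^(-1) + 2^(-3) + 2^(-4) + 2^(-5) + 2^(-5) + 2^(-5) + 2^(-7)
    = 0.5 + 0.5 + 0.125 + 0.0625 + 0.03125 + 0.03125 + 0.03125 + 0.0078125
    = 165/128 = 1.2890625
Since 1.2890625 > 1, Kraft's inequality is NOT satisfied.
A prefix code with these lengths CANNOT exist.

Kraft sum = 1.2890625. Not satisfied.


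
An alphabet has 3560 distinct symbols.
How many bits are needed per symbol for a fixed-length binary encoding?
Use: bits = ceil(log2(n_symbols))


log2(3560) = 11.7977
Bracket: 2^11 = 2048 < 3560 <= 2^12 = 4096
So ceil(log2(3560)) = 12

bits = ceil(log2(3560)) = ceil(11.7977) = 12 bits


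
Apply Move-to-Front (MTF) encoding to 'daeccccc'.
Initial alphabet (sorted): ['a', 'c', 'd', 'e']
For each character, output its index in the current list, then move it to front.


MTF encoding:
'd': index 2 in ['a', 'c', 'd', 'e'] -> ['d', 'a', 'c', 'e']
'a': index 1 in ['d', 'a', 'c', 'e'] -> ['a', 'd', 'c', 'e']
'e': index 3 in ['a', 'd', 'c', 'e'] -> ['e', 'a', 'd', 'c']
'c': index 3 in ['e', 'a', 'd', 'c'] -> ['c', 'e', 'a', 'd']
'c': index 0 in ['c', 'e', 'a', 'd'] -> ['c', 'e', 'a', 'd']
'c': index 0 in ['c', 'e', 'a', 'd'] -> ['c', 'e', 'a', 'd']
'c': index 0 in ['c', 'e', 'a', 'd'] -> ['c', 'e', 'a', 'd']
'c': index 0 in ['c', 'e', 'a', 'd'] -> ['c', 'e', 'a', 'd']


Output: [2, 1, 3, 3, 0, 0, 0, 0]


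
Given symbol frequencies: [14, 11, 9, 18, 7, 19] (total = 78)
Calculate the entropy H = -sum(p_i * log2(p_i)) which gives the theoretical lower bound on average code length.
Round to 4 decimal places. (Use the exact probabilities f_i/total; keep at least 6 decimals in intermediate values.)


Per-symbol terms -p_i * log2(p_i) with p_i = f_i/78:
  p = 14/78 = 0.179487: log2(p) = -2.478047, -p*log2(p) = 0.444778
  p = 11/78 = 0.141026: log2(p) = -2.825971, -p*log2(p) = 0.398534
  p = 9/78 = 0.115385: log2(p) = -3.115477, -p*log2(p) = 0.359478
  p = 18/78 = 0.230769: log2(p) = -2.115477, -p*log2(p) = 0.488187
  p = 7/78 = 0.089744: log2(p) = -3.478047, -p*log2(p) = 0.312132
  p = 19/78 = 0.243590: log2(p) = -2.037475, -p*log2(p) = 0.496308
H = 0.444778 + 0.398534 + 0.359478 + 0.488187 + 0.312132 + 0.496308 = 2.499417

H = 2.4994 bits/symbol


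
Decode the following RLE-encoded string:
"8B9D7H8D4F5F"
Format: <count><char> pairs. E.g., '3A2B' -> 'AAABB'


Expanding each <count><char> pair:
  8B -> 'BBBBBBBB'
  9D -> 'DDDDDDDDD'
  7H -> 'HHHHHHH'
  8D -> 'DDDDDDDD'
  4F -> 'FFFF'
  5F -> 'FFFFF'

Decoded = BBBBBBBBDDDDDDDDDHHHHHHHDDDDDDDDFFFFFFFFF


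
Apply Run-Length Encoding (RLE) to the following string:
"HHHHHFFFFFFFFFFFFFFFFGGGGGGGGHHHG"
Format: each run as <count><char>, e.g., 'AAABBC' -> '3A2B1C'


Scanning runs left to right:
  i=0: run of 'H' x 5 -> '5H'
  i=5: run of 'F' x 16 -> '16F'
  i=21: run of 'G' x 8 -> '8G'
  i=29: run of 'H' x 3 -> '3H'
  i=32: run of 'G' x 1 -> '1G'

RLE = 5H16F8G3H1G


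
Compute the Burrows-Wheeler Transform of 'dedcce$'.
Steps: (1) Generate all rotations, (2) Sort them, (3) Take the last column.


Rotations (sorted):
  0: $dedcce -> last char: e
  1: cce$ded -> last char: d
  2: ce$dedc -> last char: c
  3: dcce$de -> last char: e
  4: dedcce$ -> last char: $
  5: e$dedcc -> last char: c
  6: edcce$d -> last char: d


BWT = edce$cd


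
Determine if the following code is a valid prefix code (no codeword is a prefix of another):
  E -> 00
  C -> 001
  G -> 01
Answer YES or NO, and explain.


Checking each pair (does one codeword prefix another?):
  E='00' vs C='001': prefix -- VIOLATION

NO -- this is NOT a valid prefix code. E (00) is a prefix of C (001).


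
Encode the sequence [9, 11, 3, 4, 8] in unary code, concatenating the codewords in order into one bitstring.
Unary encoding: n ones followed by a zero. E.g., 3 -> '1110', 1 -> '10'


Encode each number as n ones followed by a terminating 0:
  9 -> 1111111110 (10 bits)
  11 -> 111111111110 (12 bits)
  3 -> 1110 (4 bits)
  4 -> 11110 (5 bits)
  8 -> 111111110 (9 bits)
Total length = 10 + 12 + 4 + 5 + 9 = 40 bits.

Unary([9, 11, 3, 4, 8]) = 1111111110111111111110111011110111111110 (40 bits)


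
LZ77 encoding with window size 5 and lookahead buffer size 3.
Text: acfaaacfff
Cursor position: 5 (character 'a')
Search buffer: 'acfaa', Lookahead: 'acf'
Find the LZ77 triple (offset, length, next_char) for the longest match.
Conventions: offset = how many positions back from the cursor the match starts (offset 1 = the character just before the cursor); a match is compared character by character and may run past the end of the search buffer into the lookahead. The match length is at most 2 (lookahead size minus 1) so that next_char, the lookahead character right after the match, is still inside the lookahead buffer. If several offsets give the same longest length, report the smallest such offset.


Try each offset into the search buffer:
  offset=1 (pos 4, char 'a'): match length 1
  offset=2 (pos 3, char 'a'): match length 1
  offset=3 (pos 2, char 'f'): match length 0
  offset=4 (pos 1, char 'c'): match length 0
  offset=5 (pos 0, char 'a'): match length 2
Longest match has length 2 at offset 5.
next_char = character at position 5 + 2 = 7 -> 'f'

Best match: offset=5, length=2 (matching 'ac' starting at position 0)
LZ77 triple: (5, 2, 'f')


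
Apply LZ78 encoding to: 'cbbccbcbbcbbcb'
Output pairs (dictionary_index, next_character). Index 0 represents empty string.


LZ78 encoding steps:
Dictionary: {0: ''}
Step 1: w='' (idx 0), next='c' -> output (0, 'c'), add 'c' as idx 1
Step 2: w='' (idx 0), next='b' -> output (0, 'b'), add 'b' as idx 2
Step 3: w='b' (idx 2), next='c' -> output (2, 'c'), add 'bc' as idx 3
Step 4: w='c' (idx 1), next='b' -> output (1, 'b'), add 'cb' as idx 4
Step 5: w='cb' (idx 4), next='b' -> output (4, 'b'), add 'cbb' as idx 5
Step 6: w='cbb' (idx 5), next='c' -> output (5, 'c'), add 'cbbc' as idx 6
Step 7: w='b' (idx 2), end of input -> output (2, '')


Encoded: [(0, 'c'), (0, 'b'), (2, 'c'), (1, 'b'), (4, 'b'), (5, 'c'), (2, '')]


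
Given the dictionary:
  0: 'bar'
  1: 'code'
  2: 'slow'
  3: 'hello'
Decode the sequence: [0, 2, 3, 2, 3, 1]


Look up each index in the dictionary:
  0 -> 'bar'
  2 -> 'slow'
  3 -> 'hello'
  2 -> 'slow'
  3 -> 'hello'
  1 -> 'code'

Decoded: "bar slow hello slow hello code"


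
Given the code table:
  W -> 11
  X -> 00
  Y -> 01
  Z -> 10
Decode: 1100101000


Decoding:
11 -> W
00 -> X
10 -> Z
10 -> Z
00 -> X


Result: WXZZX


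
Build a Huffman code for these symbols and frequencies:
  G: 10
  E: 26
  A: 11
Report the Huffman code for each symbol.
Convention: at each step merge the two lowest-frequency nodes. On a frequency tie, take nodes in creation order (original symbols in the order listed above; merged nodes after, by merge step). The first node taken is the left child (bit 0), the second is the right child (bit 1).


Huffman tree construction:
Step 1: Merge G(10) + A(11) = 21
Step 2: Merge (G+A)(21) + E(26) = 47
Read each symbol's code off the tree from the root (left child = 0, right child = 1).

Codes:
  G: 00 (length 2)
  E: 1 (length 1)
  A: 01 (length 2)
Average code length: 68/47 = 1.4468 bits/symbol


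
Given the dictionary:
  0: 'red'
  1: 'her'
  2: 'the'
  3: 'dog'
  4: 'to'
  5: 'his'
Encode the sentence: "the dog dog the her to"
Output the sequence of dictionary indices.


Look up each word in the dictionary:
  'the' -> 2
  'dog' -> 3
  'dog' -> 3
  'the' -> 2
  'her' -> 1
  'to' -> 4

Encoded: [2, 3, 3, 2, 1, 4]


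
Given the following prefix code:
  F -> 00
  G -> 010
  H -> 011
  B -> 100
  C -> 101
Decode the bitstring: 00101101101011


Decoding step by step:
Bits 00 -> F
Bits 101 -> C
Bits 101 -> C
Bits 101 -> C
Bits 011 -> H


Decoded message: FCCCH


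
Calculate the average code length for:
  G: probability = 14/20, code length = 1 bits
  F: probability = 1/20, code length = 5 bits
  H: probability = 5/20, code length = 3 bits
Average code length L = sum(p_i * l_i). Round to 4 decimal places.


Weighted contributions p_i * l_i:
  G: (14/20) * 1 = 14/20
  F: (1/20) * 5 = 5/20
  H: (5/20) * 3 = 15/20
Sum = (14 + 5 + 15)/20 = 34/20

L = 34/20 = 1.7000 bits/symbol


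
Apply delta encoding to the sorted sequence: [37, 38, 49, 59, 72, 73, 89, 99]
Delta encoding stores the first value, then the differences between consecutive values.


First value: 37
Deltas:
  38 - 37 = 1
  49 - 38 = 11
  59 - 49 = 10
  72 - 59 = 13
  73 - 72 = 1
  89 - 73 = 16
  99 - 89 = 10


Delta encoded: [37, 1, 11, 10, 13, 1, 16, 10]


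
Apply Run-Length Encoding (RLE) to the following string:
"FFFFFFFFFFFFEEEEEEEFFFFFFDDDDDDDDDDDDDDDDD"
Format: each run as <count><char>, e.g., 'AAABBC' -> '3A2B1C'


Scanning runs left to right:
  i=0: run of 'F' x 12 -> '12F'
  i=12: run of 'E' x 7 -> '7E'
  i=19: run of 'F' x 6 -> '6F'
  i=25: run of 'D' x 17 -> '17D'

RLE = 12F7E6F17D


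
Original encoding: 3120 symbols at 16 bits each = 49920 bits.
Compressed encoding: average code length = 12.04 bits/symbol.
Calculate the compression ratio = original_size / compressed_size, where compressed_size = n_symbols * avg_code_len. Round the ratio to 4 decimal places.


original_size = n_symbols * orig_bits = 3120 * 16 = 49920 bits
compressed_size = n_symbols * avg_code_len = 3120 * 12.04 = 37564.8 bits
ratio = original_size / compressed_size = 49920 / 37564.8 = 1.3289

Compression ratio = 1.3289


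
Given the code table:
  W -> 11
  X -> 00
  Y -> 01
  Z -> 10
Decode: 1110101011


Decoding:
11 -> W
10 -> Z
10 -> Z
10 -> Z
11 -> W


Result: WZZZW


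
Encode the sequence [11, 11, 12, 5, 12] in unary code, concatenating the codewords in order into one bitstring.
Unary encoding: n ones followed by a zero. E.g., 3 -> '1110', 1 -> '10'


Encode each number as n ones followed by a terminating 0:
  11 -> 111111111110 (12 bits)
  11 -> 111111111110 (12 bits)
  12 -> 1111111111110 (13 bits)
  5 -> 111110 (6 bits)
  12 -> 1111111111110 (13 bits)
Total length = 12 + 12 + 13 + 6 + 13 = 56 bits.

Unary([11, 11, 12, 5, 12]) = 11111111111011111111111011111111111101111101111111111110 (56 bits)


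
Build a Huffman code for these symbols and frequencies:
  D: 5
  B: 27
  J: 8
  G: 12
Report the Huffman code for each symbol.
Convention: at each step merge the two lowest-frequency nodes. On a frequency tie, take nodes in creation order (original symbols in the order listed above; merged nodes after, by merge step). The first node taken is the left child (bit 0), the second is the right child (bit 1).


Huffman tree construction:
Step 1: Merge D(5) + J(8) = 13
Step 2: Merge G(12) + (D+J)(13) = 25
Step 3: Merge (G+(D+J))(25) + B(27) = 52
Read each symbol's code off the tree from the root (left child = 0, right child = 1).

Codes:
  D: 010 (length 3)
  B: 1 (length 1)
  J: 011 (length 3)
  G: 00 (length 2)
Average code length: 90/52 = 1.7308 bits/symbol


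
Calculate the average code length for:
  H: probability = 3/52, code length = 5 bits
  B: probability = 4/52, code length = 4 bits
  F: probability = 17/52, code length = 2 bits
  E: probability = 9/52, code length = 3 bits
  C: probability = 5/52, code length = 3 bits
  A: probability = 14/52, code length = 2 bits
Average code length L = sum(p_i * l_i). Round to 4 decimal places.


Weighted contributions p_i * l_i:
  H: (3/52) * 5 = 15/52
  B: (4/52) * 4 = 16/52
  F: (17/52) * 2 = 34/52
  E: (9/52) * 3 = 27/52
  C: (5/52) * 3 = 15/52
  A: (14/52) * 2 = 28/52
Sum = (15 + 16 + 34 + 27 + 15 + 28)/52 = 135/52

L = 135/52 = 2.5962 bits/symbol


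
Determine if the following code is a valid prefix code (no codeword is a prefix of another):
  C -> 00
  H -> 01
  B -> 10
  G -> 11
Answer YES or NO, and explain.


Checking each pair (does one codeword prefix another?):
  C='00' vs H='01': no prefix
  C='00' vs B='10': no prefix
  C='00' vs G='11': no prefix
  H='01' vs C='00': no prefix
  H='01' vs B='10': no prefix
  H='01' vs G='11': no prefix
  B='10' vs C='00': no prefix
  B='10' vs H='01': no prefix
  B='10' vs G='11': no prefix
  G='11' vs C='00': no prefix
  G='11' vs H='01': no prefix
  G='11' vs B='10': no prefix
No violation found over all pairs.

YES -- this is a valid prefix code. No codeword is a prefix of any other codeword.


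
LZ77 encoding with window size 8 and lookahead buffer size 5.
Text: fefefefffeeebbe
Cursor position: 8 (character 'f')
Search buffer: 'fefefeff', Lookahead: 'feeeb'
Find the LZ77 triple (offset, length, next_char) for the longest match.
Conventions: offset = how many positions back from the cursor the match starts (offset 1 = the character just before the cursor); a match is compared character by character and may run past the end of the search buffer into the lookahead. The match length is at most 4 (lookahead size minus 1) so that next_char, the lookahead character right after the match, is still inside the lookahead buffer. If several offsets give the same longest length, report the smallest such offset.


Try each offset into the search buffer:
  offset=1 (pos 7, char 'f'): match length 1
  offset=2 (pos 6, char 'f'): match length 1
  offset=3 (pos 5, char 'e'): match length 0
  offset=4 (pos 4, char 'f'): match length 2
  offset=5 (pos 3, char 'e'): match length 0
  offset=6 (pos 2, char 'f'): match length 2
  offset=7 (pos 1, char 'e'): match length 0
  offset=8 (pos 0, char 'f'): match length 2
Longest match has length 2, found at offsets 4, 6, 8; take the smallest, offset 4.
next_char = character at position 8 + 2 = 10 -> 'e'

Best match: offset=4, length=2 (matching 'fe' starting at position 4)
LZ77 triple: (4, 2, 'e')


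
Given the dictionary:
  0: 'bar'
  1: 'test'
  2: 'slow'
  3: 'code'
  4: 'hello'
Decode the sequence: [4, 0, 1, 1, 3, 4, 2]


Look up each index in the dictionary:
  4 -> 'hello'
  0 -> 'bar'
  1 -> 'test'
  1 -> 'test'
  3 -> 'code'
  4 -> 'hello'
  2 -> 'slow'

Decoded: "hello bar test test code hello slow"


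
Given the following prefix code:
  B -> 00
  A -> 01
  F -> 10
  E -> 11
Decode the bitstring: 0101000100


Decoding step by step:
Bits 01 -> A
Bits 01 -> A
Bits 00 -> B
Bits 01 -> A
Bits 00 -> B


Decoded message: AABAB


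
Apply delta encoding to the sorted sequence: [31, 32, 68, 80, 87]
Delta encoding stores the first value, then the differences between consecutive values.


First value: 31
Deltas:
  32 - 31 = 1
  68 - 32 = 36
  80 - 68 = 12
  87 - 80 = 7


Delta encoded: [31, 1, 36, 12, 7]


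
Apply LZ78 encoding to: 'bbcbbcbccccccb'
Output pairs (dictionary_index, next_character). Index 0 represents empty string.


LZ78 encoding steps:
Dictionary: {0: ''}
Step 1: w='' (idx 0), next='b' -> output (0, 'b'), add 'b' as idx 1
Step 2: w='b' (idx 1), next='c' -> output (1, 'c'), add 'bc' as idx 2
Step 3: w='b' (idx 1), next='b' -> output (1, 'b'), add 'bb' as idx 3
Step 4: w='' (idx 0), next='c' -> output (0, 'c'), add 'c' as idx 4
Step 5: w='bc' (idx 2), next='c' -> output (2, 'c'), add 'bcc' as idx 5
Step 6: w='c' (idx 4), next='c' -> output (4, 'c'), add 'cc' as idx 6
Step 7: w='cc' (idx 6), next='b' -> output (6, 'b'), add 'ccb' as idx 7


Encoded: [(0, 'b'), (1, 'c'), (1, 'b'), (0, 'c'), (2, 'c'), (4, 'c'), (6, 'b')]


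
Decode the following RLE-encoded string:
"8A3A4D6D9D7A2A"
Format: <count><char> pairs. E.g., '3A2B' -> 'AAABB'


Expanding each <count><char> pair:
  8A -> 'AAAAAAAA'
  3A -> 'AAA'
  4D -> 'DDDD'
  6D -> 'DDDDDD'
  9D -> 'DDDDDDDDD'
  7A -> 'AAAAAAA'
  2A -> 'AA'

Decoded = AAAAAAAAAAADDDDDDDDDDDDDDDDDDDAAAAAAAAA


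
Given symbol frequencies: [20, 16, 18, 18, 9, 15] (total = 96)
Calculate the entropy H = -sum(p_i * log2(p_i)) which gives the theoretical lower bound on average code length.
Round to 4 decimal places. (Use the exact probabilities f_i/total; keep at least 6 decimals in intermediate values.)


Per-symbol terms -p_i * log2(p_i) with p_i = f_i/96:
  p = 20/96 = 0.208333: log2(p) = -2.263034, -p*log2(p) = 0.471466
  p = 16/96 = 0.166667: log2(p) = -2.584963, -p*log2(p) = 0.430827
  p = 18/96 = 0.187500: log2(p) = -2.415037, -p*log2(p) = 0.452820
  p = 18/96 = 0.187500: log2(p) = -2.415037, -p*log2(p) = 0.452820
  p = 9/96 = 0.093750: log2(p) = -3.415037, -p*log2(p) = 0.320160
  p = 15/96 = 0.156250: log2(p) = -2.678072, -p*log2(p) = 0.418449
H = 0.471466 + 0.430827 + 0.452820 + 0.452820 + 0.320160 + 0.418449 = 2.546542

H = 2.5465 bits/symbol


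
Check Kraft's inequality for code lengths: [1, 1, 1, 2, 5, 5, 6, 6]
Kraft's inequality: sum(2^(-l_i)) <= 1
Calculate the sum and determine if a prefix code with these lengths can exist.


Sum = 2^(-1) + 2^(-1) + 2^(-1) + 2^(-2) + 2^(-5) + 2^(-5) + 2^(-6) + 2^(-6)
    = 0.5 + 0.5 + 0.5 + 0.25 + 0.03125 + 0.03125 + 0.015625 + 0.015625
    = 118/64 = 1.84375
Since 1.84375 > 1, Kraft's inequality is NOT satisfied.
A prefix code with these lengths CANNOT exist.

Kraft sum = 1.84375. Not satisfied.


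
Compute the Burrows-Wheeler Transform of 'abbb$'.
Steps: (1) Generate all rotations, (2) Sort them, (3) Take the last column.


Rotations (sorted):
  0: $abbb -> last char: b
  1: abbb$ -> last char: $
  2: b$abb -> last char: b
  3: bb$ab -> last char: b
  4: bbb$a -> last char: a


BWT = b$bba


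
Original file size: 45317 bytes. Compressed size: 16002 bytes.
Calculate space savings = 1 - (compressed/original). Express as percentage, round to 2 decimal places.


ratio = compressed/original = 16002/45317 = 0.353113
savings = 1 - ratio = 1 - 0.353113 = 0.646887
as a percentage: 0.646887 * 100 = 64.69%

Space savings = 1 - 16002/45317 = 64.69%


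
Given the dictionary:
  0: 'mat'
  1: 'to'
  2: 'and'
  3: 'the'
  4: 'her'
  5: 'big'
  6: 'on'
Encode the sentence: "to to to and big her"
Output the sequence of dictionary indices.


Look up each word in the dictionary:
  'to' -> 1
  'to' -> 1
  'to' -> 1
  'and' -> 2
  'big' -> 5
  'her' -> 4

Encoded: [1, 1, 1, 2, 5, 4]


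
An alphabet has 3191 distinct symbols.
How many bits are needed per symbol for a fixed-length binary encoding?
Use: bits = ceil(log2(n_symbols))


log2(3191) = 11.6398
Bracket: 2^11 = 2048 < 3191 <= 2^12 = 4096
So ceil(log2(3191)) = 12

bits = ceil(log2(3191)) = ceil(11.6398) = 12 bits


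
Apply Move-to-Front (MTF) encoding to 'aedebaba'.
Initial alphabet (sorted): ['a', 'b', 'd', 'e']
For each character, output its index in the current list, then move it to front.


MTF encoding:
'a': index 0 in ['a', 'b', 'd', 'e'] -> ['a', 'b', 'd', 'e']
'e': index 3 in ['a', 'b', 'd', 'e'] -> ['e', 'a', 'b', 'd']
'd': index 3 in ['e', 'a', 'b', 'd'] -> ['d', 'e', 'a', 'b']
'e': index 1 in ['d', 'e', 'a', 'b'] -> ['e', 'd', 'a', 'b']
'b': index 3 in ['e', 'd', 'a', 'b'] -> ['b', 'e', 'd', 'a']
'a': index 3 in ['b', 'e', 'd', 'a'] -> ['a', 'b', 'e', 'd']
'b': index 1 in ['a', 'b', 'e', 'd'] -> ['b', 'a', 'e', 'd']
'a': index 1 in ['b', 'a', 'e', 'd'] -> ['a', 'b', 'e', 'd']


Output: [0, 3, 3, 1, 3, 3, 1, 1]


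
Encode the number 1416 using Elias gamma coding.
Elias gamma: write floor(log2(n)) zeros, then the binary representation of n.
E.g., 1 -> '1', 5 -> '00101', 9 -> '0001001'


num_bits = floor(log2(1416)) + 1 = 11
leading_zeros = num_bits - 1 = 10
binary(1416) = 10110001000

Elias gamma(1416) = '0000000000' + '10110001000' = 000000000010110001000 (21 bits)


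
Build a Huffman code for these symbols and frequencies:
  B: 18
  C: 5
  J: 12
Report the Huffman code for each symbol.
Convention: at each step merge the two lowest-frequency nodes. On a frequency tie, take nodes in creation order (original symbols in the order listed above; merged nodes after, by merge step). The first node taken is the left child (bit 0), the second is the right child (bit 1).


Huffman tree construction:
Step 1: Merge C(5) + J(12) = 17
Step 2: Merge (C+J)(17) + B(18) = 35
Read each symbol's code off the tree from the root (left child = 0, right child = 1).

Codes:
  B: 1 (length 1)
  C: 00 (length 2)
  J: 01 (length 2)
Average code length: 52/35 = 1.4857 bits/symbol


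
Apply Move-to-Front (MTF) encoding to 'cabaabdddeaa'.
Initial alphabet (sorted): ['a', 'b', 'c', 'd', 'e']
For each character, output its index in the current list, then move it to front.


MTF encoding:
'c': index 2 in ['a', 'b', 'c', 'd', 'e'] -> ['c', 'a', 'b', 'd', 'e']
'a': index 1 in ['c', 'a', 'b', 'd', 'e'] -> ['a', 'c', 'b', 'd', 'e']
'b': index 2 in ['a', 'c', 'b', 'd', 'e'] -> ['b', 'a', 'c', 'd', 'e']
'a': index 1 in ['b', 'a', 'c', 'd', 'e'] -> ['a', 'b', 'c', 'd', 'e']
'a': index 0 in ['a', 'b', 'c', 'd', 'e'] -> ['a', 'b', 'c', 'd', 'e']
'b': index 1 in ['a', 'b', 'c', 'd', 'e'] -> ['b', 'a', 'c', 'd', 'e']
'd': index 3 in ['b', 'a', 'c', 'd', 'e'] -> ['d', 'b', 'a', 'c', 'e']
'd': index 0 in ['d', 'b', 'a', 'c', 'e'] -> ['d', 'b', 'a', 'c', 'e']
'd': index 0 in ['d', 'b', 'a', 'c', 'e'] -> ['d', 'b', 'a', 'c', 'e']
'e': index 4 in ['d', 'b', 'a', 'c', 'e'] -> ['e', 'd', 'b', 'a', 'c']
'a': index 3 in ['e', 'd', 'b', 'a', 'c'] -> ['a', 'e', 'd', 'b', 'c']
'a': index 0 in ['a', 'e', 'd', 'b', 'c'] -> ['a', 'e', 'd', 'b', 'c']


Output: [2, 1, 2, 1, 0, 1, 3, 0, 0, 4, 3, 0]
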